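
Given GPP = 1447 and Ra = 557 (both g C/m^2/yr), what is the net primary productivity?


NPP = GPP - Ra = 1447 - 557 = 890 g C/m^2/yr

890 g C/m^2/yr


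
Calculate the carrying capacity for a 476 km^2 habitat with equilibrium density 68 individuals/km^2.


K = 68 * 476 = 32368 individuals

32368 individuals


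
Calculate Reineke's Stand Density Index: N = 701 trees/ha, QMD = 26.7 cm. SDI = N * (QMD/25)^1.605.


QMD/25 = 26.7/25 = 1.068
(1.068)^1.605 = exp(1.605 * ln(1.068)) = exp(1.605 * 0.0657877) = exp(0.105589) = 1.11137
SDI = 701 * 1.11137 = 779.070 ≈ 779

779


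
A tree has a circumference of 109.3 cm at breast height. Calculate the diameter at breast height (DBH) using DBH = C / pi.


DBH = C / pi = 109.3 / 3.141593 = 34.7913 ≈ 34.79 cm

34.79 cm


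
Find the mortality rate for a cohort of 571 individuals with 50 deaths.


Mortality rate = 50 / 571 = 0.087566 ≈ 0.0876

0.0876


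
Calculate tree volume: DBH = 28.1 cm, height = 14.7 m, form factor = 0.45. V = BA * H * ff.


(D/200)^2 = (28.1/200)^2 = 0.1405^2 = 0.01974025
BA = 3.141593 * 0.01974025 = 0.0620158 m^2
V = 0.0620158 * 14.7 * 0.45 = 0.410235 ≈ 0.410 m^3

0.410 m^3


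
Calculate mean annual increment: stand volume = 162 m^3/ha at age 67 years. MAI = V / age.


MAI = 162 / 67 = 2.4179 ≈ 2.42 m^3/ha/yr

2.42 m^3/ha/yr


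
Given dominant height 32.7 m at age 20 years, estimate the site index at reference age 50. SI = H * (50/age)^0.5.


50/20 = 2.50000
(2.50000)^0.5 = 1.58114
SI = 32.7 * 1.58114 = 51.7033 ≈ 51.7 m

51.7 m


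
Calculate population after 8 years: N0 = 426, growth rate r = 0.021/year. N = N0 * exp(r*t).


r*t = 0.021 * 8 = 0.168
exp(0.168) = 1.18294
N = 426 * 1.18294 = 503.932 ≈ 504

504


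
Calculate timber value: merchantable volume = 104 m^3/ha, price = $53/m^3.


Value = 104 * 53 = $5512/ha

$5512/ha


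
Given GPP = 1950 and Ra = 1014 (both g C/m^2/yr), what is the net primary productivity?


NPP = GPP - Ra = 1950 - 1014 = 936 g C/m^2/yr

936 g C/m^2/yr


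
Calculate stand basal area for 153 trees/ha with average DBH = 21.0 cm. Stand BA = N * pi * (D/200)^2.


(D/200)^2 = (21.0/200)^2 = 0.105^2 = 0.011025
Individual BA = 3.141593 * 0.011025 = 0.0346361 m^2
Stand BA = 153 * 0.0346361 = 5.29932 ≈ 5.30 m^2/ha

5.30 m^2/ha


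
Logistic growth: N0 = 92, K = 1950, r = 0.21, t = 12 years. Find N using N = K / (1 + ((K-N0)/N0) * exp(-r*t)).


(K - N0)/N0 = (1950 - 92)/92 = 1858/92 = 20.1957
r*t = 0.21 * 12 = 2.52; exp(-2.52) = 0.0804596
20.1957 * 0.0804596 = 1.62494
1 + 1.62494 = 2.62494
N = 1950 / 2.62494 = 742.874 ≈ 743

743


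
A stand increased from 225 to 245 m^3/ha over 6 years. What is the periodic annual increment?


PAI = (V2 - V1) / period = (245 - 225) / 6 = 20 / 6 = 3.3333 ≈ 3.33 m^3/ha/yr

3.33 m^3/ha/yr


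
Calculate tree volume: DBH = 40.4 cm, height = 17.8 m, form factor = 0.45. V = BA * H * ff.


(D/200)^2 = (40.4/200)^2 = 0.202^2 = 0.040804
BA = 3.141593 * 0.040804 = 0.128190 m^2
V = 0.128190 * 17.8 * 0.45 = 1.02680 ≈ 1.027 m^3

1.027 m^3


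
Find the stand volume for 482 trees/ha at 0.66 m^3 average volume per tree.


V_stand = 482 * 0.66 = 318.12 ≈ 318.1 m^3/ha

318.1 m^3/ha


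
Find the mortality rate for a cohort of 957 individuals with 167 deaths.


Mortality rate = 167 / 957 = 0.174504 ≈ 0.1745

0.1745


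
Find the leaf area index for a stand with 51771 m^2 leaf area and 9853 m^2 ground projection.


LAI = 51771 / 9853 = 5.2543 ≈ 5.25

5.25


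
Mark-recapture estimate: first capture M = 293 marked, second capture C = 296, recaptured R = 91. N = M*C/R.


N = M * C / R = 293 * 296 / 91 = 86728 / 91 = 953.05 ≈ 953

953 individuals


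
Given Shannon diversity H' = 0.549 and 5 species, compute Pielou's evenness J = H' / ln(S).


ln(5) = 1.60944
J = H' / ln(S) = 0.549 / 1.60944 = 0.341112 ≈ 0.3411

0.3411


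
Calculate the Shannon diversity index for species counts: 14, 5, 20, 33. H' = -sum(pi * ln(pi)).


Total N = 14 + 5 + 20 + 33 = 72
Per-species terms:
  p = 14/72 = 0.194444; ln(p) = -1.637611; p*ln(p) = 0.194444 * (-1.637611) = -0.318424
  p = 5/72 = 0.069444; ln(p) = -2.667235; p*ln(p) = 0.069444 * (-2.667235) = -0.185223
  p = 20/72 = 0.277778; ln(p) = -1.280933; p*ln(p) = 0.277778 * (-1.280933) = -0.355815
  p = 33/72 = 0.458333; ln(p) = -0.780159; p*ln(p) = 0.458333 * (-0.780159) = -0.357573
sum(p*ln(p)) = (-0.318424) + (-0.185223) + (-0.355815) + (-0.357573) = -1.217035
H' = -(-1.217035) = 1.217035 ≈ 1.2170

1.2170


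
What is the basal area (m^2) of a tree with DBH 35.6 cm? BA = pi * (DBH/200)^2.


D/200 = 35.6/200 = 0.178 m
(D/200)^2 = 0.178^2 = 0.031684
BA = 3.141593 * 0.031684 = 0.0995382 ≈ 0.0995 m^2

0.0995 m^2


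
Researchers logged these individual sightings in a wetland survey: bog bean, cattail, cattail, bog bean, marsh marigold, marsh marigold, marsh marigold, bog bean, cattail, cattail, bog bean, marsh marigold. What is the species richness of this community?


Total individuals logged = 12
Distinct species (count of individuals): bog bean (4), cattail (4), marsh marigold (4)
Species richness = number of distinct species = 3

3


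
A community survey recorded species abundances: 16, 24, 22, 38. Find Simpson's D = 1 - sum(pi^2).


Total N = 16 + 24 + 22 + 38 = 100
Per-species terms:
  p = 16/100 = 0.160000; p^2 = 0.160000^2 = 0.025600
  p = 24/100 = 0.240000; p^2 = 0.240000^2 = 0.057600
  p = 22/100 = 0.220000; p^2 = 0.220000^2 = 0.048400
  p = 38/100 = 0.380000; p^2 = 0.380000^2 = 0.144400
sum(p^2) = 0.025600 + 0.057600 + 0.048400 + 0.144400 = 0.276000
D = 1 - 0.276000 = 0.724000 ≈ 0.7240

0.7240


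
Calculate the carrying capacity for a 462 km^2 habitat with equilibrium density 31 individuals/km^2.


K = 31 * 462 = 14322 individuals

14322 individuals


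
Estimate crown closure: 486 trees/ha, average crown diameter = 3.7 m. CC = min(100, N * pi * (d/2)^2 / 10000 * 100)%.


(d/2)^2 = (3.7/2)^2 = 1.85^2 = 3.4225
Crown area = 3.141593 * 3.4225 = 10.7521 m^2
N * area / 10000 * 100 = 486 * 10.7521 / 10000 * 100 = 52.2552
CC = min(100, 52.2552) = 52.2552 ≈ 52.3%

52.3%


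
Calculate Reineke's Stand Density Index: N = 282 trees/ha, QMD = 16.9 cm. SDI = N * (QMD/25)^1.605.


QMD/25 = 16.9/25 = 0.676
(0.676)^1.605 = exp(1.605 * ln(0.676)) = exp(1.605 * (-0.391562)) = exp(-0.628457) = 0.533414
SDI = 282 * 0.533414 = 150.423 ≈ 150

150


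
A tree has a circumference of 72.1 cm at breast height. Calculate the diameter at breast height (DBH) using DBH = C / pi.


DBH = C / pi = 72.1 / 3.141593 = 22.9501 ≈ 22.95 cm

22.95 cm


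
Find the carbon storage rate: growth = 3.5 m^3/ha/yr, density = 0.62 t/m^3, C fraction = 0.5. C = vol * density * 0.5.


C = 3.5 * 0.62 * 0.5 = 1.085 ≈ 1.09 t C/ha/yr

1.09 t C/ha/yr


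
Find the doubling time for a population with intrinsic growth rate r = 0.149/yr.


td = ln(2) / 0.149 = 0.693147 / 0.149 = 4.65199 ≈ 4.7 years

4.7 years


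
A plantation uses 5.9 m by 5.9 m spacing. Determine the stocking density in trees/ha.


N = 10000 / 5.9^2 = 10000 / 34.81 = 287.274 ≈ 287 trees/ha

287 trees/ha


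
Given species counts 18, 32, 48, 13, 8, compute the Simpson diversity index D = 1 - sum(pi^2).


Total N = 18 + 32 + 48 + 13 + 8 = 119
Per-species terms:
  p = 18/119 = 0.151261; p^2 = 0.151261^2 = 0.022880
  p = 32/119 = 0.268908; p^2 = 0.268908^2 = 0.072312
  p = 48/119 = 0.403361; p^2 = 0.403361^2 = 0.162700
  p = 13/119 = 0.109244; p^2 = 0.109244^2 = 0.011934
  p = 8/119 = 0.067227; p^2 = 0.067227^2 = 0.004519
sum(p^2) = 0.022880 + 0.072312 + 0.162700 + 0.011934 + 0.004519 = 0.274345
D = 1 - 0.274345 = 0.725655 ≈ 0.7257

0.7257


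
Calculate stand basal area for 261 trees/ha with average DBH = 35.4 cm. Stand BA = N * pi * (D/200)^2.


(D/200)^2 = (35.4/200)^2 = 0.177^2 = 0.031329
Individual BA = 3.141593 * 0.031329 = 0.0984230 m^2
Stand BA = 261 * 0.0984230 = 25.6884 ≈ 25.69 m^2/ha

25.69 m^2/ha


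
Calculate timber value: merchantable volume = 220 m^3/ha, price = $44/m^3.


Value = 220 * 44 = $9680/ha

$9680/ha


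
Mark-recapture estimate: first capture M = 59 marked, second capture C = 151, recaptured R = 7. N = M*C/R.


N = M * C / R = 59 * 151 / 7 = 8909 / 7 = 1272.71 ≈ 1273

1273 individuals


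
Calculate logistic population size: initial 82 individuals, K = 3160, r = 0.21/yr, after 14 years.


(K - N0)/N0 = (3160 - 82)/82 = 3078/82 = 37.5366
r*t = 0.21 * 14 = 2.94; exp(-2.94) = 0.0528657
37.5366 * 0.0528657 = 1.98440
1 + 1.98440 = 2.98440
N = 3160 / 2.98440 = 1058.84 ≈ 1059

1059


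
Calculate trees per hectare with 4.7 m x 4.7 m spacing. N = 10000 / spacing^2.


N = 10000 / 4.7^2 = 10000 / 22.09 = 452.694 ≈ 453 trees/ha

453 trees/ha


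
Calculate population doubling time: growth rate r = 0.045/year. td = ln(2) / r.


td = ln(2) / 0.045 = 0.693147 / 0.045 = 15.4033 ≈ 15.4 years

15.4 years


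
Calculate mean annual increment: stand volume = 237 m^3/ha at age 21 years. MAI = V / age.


MAI = 237 / 21 = 11.2857 ≈ 11.29 m^3/ha/yr

11.29 m^3/ha/yr


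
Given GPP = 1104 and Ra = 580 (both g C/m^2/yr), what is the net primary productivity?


NPP = GPP - Ra = 1104 - 580 = 524 g C/m^2/yr

524 g C/m^2/yr


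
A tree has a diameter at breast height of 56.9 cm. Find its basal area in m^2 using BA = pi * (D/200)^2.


D/200 = 56.9/200 = 0.2845 m
(D/200)^2 = 0.2845^2 = 0.08094025
BA = 3.141593 * 0.08094025 = 0.254281 ≈ 0.2543 m^2

0.2543 m^2


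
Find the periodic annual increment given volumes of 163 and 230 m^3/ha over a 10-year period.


PAI = (V2 - V1) / period = (230 - 163) / 10 = 67 / 10 = 6.70 m^3/ha/yr

6.70 m^3/ha/yr


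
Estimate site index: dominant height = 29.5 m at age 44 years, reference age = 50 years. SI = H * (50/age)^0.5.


50/44 = 1.13636
(1.13636)^0.5 = 1.06600
SI = 29.5 * 1.06600 = 31.4470 ≈ 31.4 m

31.4 m


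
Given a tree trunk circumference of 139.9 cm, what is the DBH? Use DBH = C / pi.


DBH = C / pi = 139.9 / 3.141593 = 44.5315 ≈ 44.53 cm

44.53 cm


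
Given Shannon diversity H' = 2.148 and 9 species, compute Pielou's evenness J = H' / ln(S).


ln(9) = 2.19722
J = H' / ln(S) = 2.148 / 2.19722 = 0.977599 ≈ 0.9776

0.9776


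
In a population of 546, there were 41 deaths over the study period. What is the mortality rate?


Mortality rate = 41 / 546 = 0.075092 ≈ 0.0751

0.0751


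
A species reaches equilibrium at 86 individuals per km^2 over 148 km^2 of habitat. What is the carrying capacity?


K = 86 * 148 = 12728 individuals

12728 individuals


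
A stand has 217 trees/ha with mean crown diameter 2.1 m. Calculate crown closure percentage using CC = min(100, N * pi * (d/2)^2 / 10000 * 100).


(d/2)^2 = (2.1/2)^2 = 1.05^2 = 1.1025
Crown area = 3.141593 * 1.1025 = 3.46361 m^2
N * area / 10000 * 100 = 217 * 3.46361 / 10000 * 100 = 7.51603
CC = min(100, 7.51603) = 7.51603 ≈ 7.5%

7.5%


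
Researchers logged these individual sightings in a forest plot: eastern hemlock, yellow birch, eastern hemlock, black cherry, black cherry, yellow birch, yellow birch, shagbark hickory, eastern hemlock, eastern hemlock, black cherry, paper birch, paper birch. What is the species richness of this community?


Total individuals logged = 13
Distinct species (count of individuals): eastern hemlock (4), yellow birch (3), black cherry (3), shagbark hickory (1), paper birch (2)
Species richness = number of distinct species = 5

5


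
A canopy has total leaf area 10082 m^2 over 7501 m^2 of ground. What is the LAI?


LAI = 10082 / 7501 = 1.3441 ≈ 1.34

1.34


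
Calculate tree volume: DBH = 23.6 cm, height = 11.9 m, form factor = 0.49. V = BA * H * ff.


(D/200)^2 = (23.6/200)^2 = 0.118^2 = 0.013924
BA = 3.141593 * 0.013924 = 0.0437435 m^2
V = 0.0437435 * 11.9 * 0.49 = 0.255068 ≈ 0.255 m^3

0.255 m^3


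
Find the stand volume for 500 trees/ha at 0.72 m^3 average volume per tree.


V_stand = 500 * 0.72 = 360.0 m^3/ha

360.0 m^3/ha


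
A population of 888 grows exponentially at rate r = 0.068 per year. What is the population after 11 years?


r*t = 0.068 * 11 = 0.748
exp(0.748) = 2.11277
N = 888 * 2.11277 = 1876.14 ≈ 1876

1876


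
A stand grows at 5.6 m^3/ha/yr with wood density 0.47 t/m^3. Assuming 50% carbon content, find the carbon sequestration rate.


C = 5.6 * 0.47 * 0.5 = 1.316 ≈ 1.32 t C/ha/yr

1.32 t C/ha/yr


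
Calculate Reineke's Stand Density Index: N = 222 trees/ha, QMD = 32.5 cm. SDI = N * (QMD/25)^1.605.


QMD/25 = 32.5/25 = 1.3
(1.3)^1.605 = exp(1.605 * ln(1.3)) = exp(1.605 * 0.262364) = exp(0.421094) = 1.52363
SDI = 222 * 1.52363 = 338.246 ≈ 338

338


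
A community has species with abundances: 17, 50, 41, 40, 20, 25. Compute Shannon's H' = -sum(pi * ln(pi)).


Total N = 17 + 50 + 41 + 40 + 20 + 25 = 193
Per-species terms:
  p = 17/193 = 0.088083; ln(p) = -2.429476; p*ln(p) = 0.088083 * (-2.429476) = -0.213996
  p = 50/193 = 0.259067; ln(p) = -1.350669; p*ln(p) = 0.259067 * (-1.350669) = -0.349914
  p = 41/193 = 0.212435; ln(p) = -1.549119; p*ln(p) = 0.212435 * (-1.549119) = -0.329087
  p = 40/193 = 0.207254; ln(p) = -1.573810; p*ln(p) = 0.207254 * (-1.573810) = -0.326178
  p = 20/193 = 0.103627; ln(p) = -2.266957; p*ln(p) = 0.103627 * (-2.266957) = -0.234918
  p = 25/193 = 0.129534; ln(p) = -2.043812; p*ln(p) = 0.129534 * (-2.043812) = -0.264743
sum(p*ln(p)) = (-0.213996) + (-0.349914) + (-0.329087) + (-0.326178) + (-0.234918) + (-0.264743) = -1.718836
H' = -(-1.718836) = 1.718836 ≈ 1.7188

1.7188


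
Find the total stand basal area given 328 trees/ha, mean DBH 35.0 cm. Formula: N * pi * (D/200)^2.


(D/200)^2 = (35.0/200)^2 = 0.175^2 = 0.030625
Individual BA = 3.141593 * 0.030625 = 0.0962113 m^2
Stand BA = 328 * 0.0962113 = 31.5573 ≈ 31.56 m^2/ha

31.56 m^2/ha


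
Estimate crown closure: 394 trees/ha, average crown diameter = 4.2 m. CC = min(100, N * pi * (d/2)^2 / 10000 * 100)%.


(d/2)^2 = (4.2/2)^2 = 2.1^2 = 4.41
Crown area = 3.141593 * 4.41 = 13.8544 m^2
N * area / 10000 * 100 = 394 * 13.8544 / 10000 * 100 = 54.5863
CC = min(100, 54.5863) = 54.5863 ≈ 54.6%

54.6%


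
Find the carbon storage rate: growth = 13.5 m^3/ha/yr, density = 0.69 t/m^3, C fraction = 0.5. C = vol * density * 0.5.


C = 13.5 * 0.69 * 0.5 = 4.6575 ≈ 4.66 t C/ha/yr

4.66 t C/ha/yr


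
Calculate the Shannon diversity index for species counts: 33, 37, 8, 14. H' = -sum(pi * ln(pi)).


Total N = 33 + 37 + 8 + 14 = 92
Per-species terms:
  p = 33/92 = 0.358696; ln(p) = -1.025280; p*ln(p) = 0.358696 * (-1.025280) = -0.367764
  p = 37/92 = 0.402174; ln(p) = -0.910870; p*ln(p) = 0.402174 * (-0.910870) = -0.366328
  p = 8/92 = 0.086957; ln(p) = -2.442342; p*ln(p) = 0.086957 * (-2.442342) = -0.212379
  p = 14/92 = 0.152174; ln(p) = -1.882731; p*ln(p) = 0.152174 * (-1.882731) = -0.286503
sum(p*ln(p)) = (-0.367764) + (-0.366328) + (-0.212379) + (-0.286503) = -1.232974
H' = -(-1.232974) = 1.232974 ≈ 1.2330

1.2330


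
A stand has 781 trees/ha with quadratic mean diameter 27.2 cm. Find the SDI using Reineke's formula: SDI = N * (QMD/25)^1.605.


QMD/25 = 27.2/25 = 1.088
(1.088)^1.605 = exp(1.605 * ln(1.088)) = exp(1.605 * 0.0843411) = exp(0.135367) = 1.14496
SDI = 781 * 1.14496 = 894.214 ≈ 894

894


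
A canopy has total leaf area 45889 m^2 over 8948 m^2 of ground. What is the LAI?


LAI = 45889 / 8948 = 5.1284 ≈ 5.13

5.13


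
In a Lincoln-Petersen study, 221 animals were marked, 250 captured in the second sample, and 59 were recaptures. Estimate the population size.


N = M * C / R = 221 * 250 / 59 = 55250 / 59 = 936.44 ≈ 936

936 individuals


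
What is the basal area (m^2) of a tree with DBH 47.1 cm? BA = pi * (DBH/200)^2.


D/200 = 47.1/200 = 0.2355 m
(D/200)^2 = 0.2355^2 = 0.05546025
BA = 3.141593 * 0.05546025 = 0.174234 ≈ 0.1742 m^2

0.1742 m^2


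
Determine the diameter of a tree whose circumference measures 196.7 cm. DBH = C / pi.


DBH = C / pi = 196.7 / 3.141593 = 62.6115 ≈ 62.61 cm

62.61 cm


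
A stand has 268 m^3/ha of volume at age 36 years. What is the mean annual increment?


MAI = 268 / 36 = 7.4444 ≈ 7.44 m^3/ha/yr

7.44 m^3/ha/yr


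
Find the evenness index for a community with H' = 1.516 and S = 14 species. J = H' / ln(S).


ln(14) = 2.63906
J = H' / ln(S) = 1.516 / 2.63906 = 0.574447 ≈ 0.5744

0.5744


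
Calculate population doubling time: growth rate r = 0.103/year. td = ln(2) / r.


td = ln(2) / 0.103 = 0.693147 / 0.103 = 6.72958 ≈ 6.7 years

6.7 years


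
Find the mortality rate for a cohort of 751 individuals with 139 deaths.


Mortality rate = 139 / 751 = 0.185087 ≈ 0.1851

0.1851


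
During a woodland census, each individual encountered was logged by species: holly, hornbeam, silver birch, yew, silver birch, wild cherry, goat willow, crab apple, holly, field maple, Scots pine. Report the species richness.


Total individuals logged = 11
Distinct species (count of individuals): holly (2), hornbeam (1), silver birch (2), yew (1), wild cherry (1), goat willow (1), crab apple (1), field maple (1), Scots pine (1)
Species richness = number of distinct species = 9

9


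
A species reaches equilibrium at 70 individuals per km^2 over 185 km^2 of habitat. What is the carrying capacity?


K = 70 * 185 = 12950 individuals

12950 individuals


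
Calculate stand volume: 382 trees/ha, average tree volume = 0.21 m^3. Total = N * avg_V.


V_stand = 382 * 0.21 = 80.22 ≈ 80.2 m^3/ha

80.2 m^3/ha


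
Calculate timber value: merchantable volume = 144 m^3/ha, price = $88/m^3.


Value = 144 * 88 = $12672/ha

$12672/ha


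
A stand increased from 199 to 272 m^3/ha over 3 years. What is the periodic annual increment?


PAI = (V2 - V1) / period = (272 - 199) / 3 = 73 / 3 = 24.3333 ≈ 24.33 m^3/ha/yr

24.33 m^3/ha/yr


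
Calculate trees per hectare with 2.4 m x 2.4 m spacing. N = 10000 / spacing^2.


N = 10000 / 2.4^2 = 10000 / 5.76 = 1736.11 ≈ 1736 trees/ha

1736 trees/ha


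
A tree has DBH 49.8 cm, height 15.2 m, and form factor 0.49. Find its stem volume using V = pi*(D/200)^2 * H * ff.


(D/200)^2 = (49.8/200)^2 = 0.249^2 = 0.062001
BA = 3.141593 * 0.062001 = 0.194782 m^2
V = 0.194782 * 15.2 * 0.49 = 1.45074 ≈ 1.451 m^3

1.451 m^3


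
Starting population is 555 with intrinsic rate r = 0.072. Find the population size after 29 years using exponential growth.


r*t = 0.072 * 29 = 2.088
exp(2.088) = 8.06876
N = 555 * 8.06876 = 4478.16 ≈ 4478

4478


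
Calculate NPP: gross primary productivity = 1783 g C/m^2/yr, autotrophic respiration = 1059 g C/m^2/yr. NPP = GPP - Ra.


NPP = GPP - Ra = 1783 - 1059 = 724 g C/m^2/yr

724 g C/m^2/yr


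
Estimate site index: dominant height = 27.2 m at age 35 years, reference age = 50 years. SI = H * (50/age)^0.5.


50/35 = 1.42857
(1.42857)^0.5 = 1.19523
SI = 27.2 * 1.19523 = 32.5103 ≈ 32.5 m

32.5 m


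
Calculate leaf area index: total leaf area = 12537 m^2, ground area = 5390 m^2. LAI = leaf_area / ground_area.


LAI = 12537 / 5390 = 2.3260 ≈ 2.33

2.33


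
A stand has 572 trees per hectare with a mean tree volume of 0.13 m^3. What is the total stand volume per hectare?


V_stand = 572 * 0.13 = 74.36 ≈ 74.4 m^3/ha

74.4 m^3/ha


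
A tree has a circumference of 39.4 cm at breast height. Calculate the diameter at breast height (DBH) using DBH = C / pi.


DBH = C / pi = 39.4 / 3.141593 = 12.5414 ≈ 12.54 cm

12.54 cm


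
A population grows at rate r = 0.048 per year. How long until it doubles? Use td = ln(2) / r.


td = ln(2) / 0.048 = 0.693147 / 0.048 = 14.4406 ≈ 14.4 years

14.4 years


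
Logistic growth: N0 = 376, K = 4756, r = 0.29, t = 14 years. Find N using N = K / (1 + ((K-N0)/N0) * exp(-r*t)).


(K - N0)/N0 = (4756 - 376)/376 = 4380/376 = 11.6489
r*t = 0.29 * 14 = 4.06; exp(-4.06) = 0.0172490
11.6489 * 0.0172490 = 0.200932
1 + 0.200932 = 1.20093
N = 4756 / 1.20093 = 3960.26 ≈ 3960

3960


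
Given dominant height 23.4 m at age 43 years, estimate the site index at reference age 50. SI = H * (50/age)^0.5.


50/43 = 1.16279
(1.16279)^0.5 = 1.07833
SI = 23.4 * 1.07833 = 25.2329 ≈ 25.2 m

25.2 m


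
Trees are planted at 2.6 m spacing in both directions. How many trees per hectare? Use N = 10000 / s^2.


N = 10000 / 2.6^2 = 10000 / 6.76 = 1479.29 ≈ 1479 trees/ha

1479 trees/ha


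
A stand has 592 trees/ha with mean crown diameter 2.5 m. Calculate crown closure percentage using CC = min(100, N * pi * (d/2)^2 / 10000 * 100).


(d/2)^2 = (2.5/2)^2 = 1.25^2 = 1.5625
Crown area = 3.141593 * 1.5625 = 4.90874 m^2
N * area / 10000 * 100 = 592 * 4.90874 / 10000 * 100 = 29.0597
CC = min(100, 29.0597) = 29.0597 ≈ 29.1%

29.1%


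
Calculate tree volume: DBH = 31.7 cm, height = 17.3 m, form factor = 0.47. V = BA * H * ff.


(D/200)^2 = (31.7/200)^2 = 0.1585^2 = 0.02512225
BA = 3.141593 * 0.02512225 = 0.0789239 m^2
V = 0.0789239 * 17.3 * 0.47 = 0.641730 ≈ 0.642 m^3

0.642 m^3


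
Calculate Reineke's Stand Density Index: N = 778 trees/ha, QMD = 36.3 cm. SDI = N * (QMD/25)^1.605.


QMD/25 = 36.3/25 = 1.452
(1.452)^1.605 = exp(1.605 * ln(1.452)) = exp(1.605 * 0.372942) = exp(0.598572) = 1.81952
SDI = 778 * 1.81952 = 1415.59 ≈ 1416

1416


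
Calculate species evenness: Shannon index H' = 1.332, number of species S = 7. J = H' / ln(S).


ln(7) = 1.94591
J = H' / ln(S) = 1.332 / 1.94591 = 0.684513 ≈ 0.6845

0.6845


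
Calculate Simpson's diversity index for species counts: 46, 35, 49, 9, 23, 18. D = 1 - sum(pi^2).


Total N = 46 + 35 + 49 + 9 + 23 + 18 = 180
Per-species terms:
  p = 46/180 = 0.255556; p^2 = 0.255556^2 = 0.065309
  p = 35/180 = 0.194444; p^2 = 0.194444^2 = 0.037808
  p = 49/180 = 0.272222; p^2 = 0.272222^2 = 0.074105
  p = 9/180 = 0.050000; p^2 = 0.050000^2 = 0.002500
  p = 23/180 = 0.127778; p^2 = 0.127778^2 = 0.016327
  p = 18/180 = 0.100000; p^2 = 0.100000^2 = 0.010000
sum(p^2) = 0.065309 + 0.037808 + 0.074105 + 0.002500 + 0.016327 + 0.010000 = 0.206049
D = 1 - 0.206049 = 0.793951 ≈ 0.7940

0.7940


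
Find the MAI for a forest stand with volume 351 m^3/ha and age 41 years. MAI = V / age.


MAI = 351 / 41 = 8.5610 ≈ 8.56 m^3/ha/yr

8.56 m^3/ha/yr


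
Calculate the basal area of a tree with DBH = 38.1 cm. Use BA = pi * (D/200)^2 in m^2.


D/200 = 38.1/200 = 0.1905 m
(D/200)^2 = 0.1905^2 = 0.03629025
BA = 3.141593 * 0.03629025 = 0.114009 ≈ 0.1140 m^2

0.1140 m^2


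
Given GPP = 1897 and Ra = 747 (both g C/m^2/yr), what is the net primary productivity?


NPP = GPP - Ra = 1897 - 747 = 1150 g C/m^2/yr

1150 g C/m^2/yr


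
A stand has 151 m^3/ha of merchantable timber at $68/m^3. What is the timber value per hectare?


Value = 151 * 68 = $10268/ha

$10268/ha


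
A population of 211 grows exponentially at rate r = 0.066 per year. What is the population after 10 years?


r*t = 0.066 * 10 = 0.66
exp(0.66) = 1.93479
N = 211 * 1.93479 = 408.241 ≈ 408

408


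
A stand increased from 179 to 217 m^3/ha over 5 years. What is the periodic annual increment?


PAI = (V2 - V1) / period = (217 - 179) / 5 = 38 / 5 = 7.60 m^3/ha/yr

7.60 m^3/ha/yr


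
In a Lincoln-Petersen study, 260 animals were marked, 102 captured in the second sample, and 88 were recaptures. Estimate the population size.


N = M * C / R = 260 * 102 / 88 = 26520 / 88 = 301.36 ≈ 301

301 individuals


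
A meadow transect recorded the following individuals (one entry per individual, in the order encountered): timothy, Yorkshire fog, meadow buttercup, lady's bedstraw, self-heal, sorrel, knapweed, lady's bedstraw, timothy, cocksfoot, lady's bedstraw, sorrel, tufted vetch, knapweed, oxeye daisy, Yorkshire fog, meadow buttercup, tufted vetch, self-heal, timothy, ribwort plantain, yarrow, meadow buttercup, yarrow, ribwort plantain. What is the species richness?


Total individuals logged = 25
Distinct species (count of individuals): timothy (3), Yorkshire fog (2), meadow buttercup (3), lady's bedstraw (3), self-heal (2), sorrel (2), knapweed (2), cocksfoot (1), tufted vetch (2), oxeye daisy (1), ribwort plantain (2), yarrow (2)
Species richness = number of distinct species = 12

12


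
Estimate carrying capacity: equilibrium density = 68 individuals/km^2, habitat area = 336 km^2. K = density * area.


K = 68 * 336 = 22848 individuals

22848 individuals


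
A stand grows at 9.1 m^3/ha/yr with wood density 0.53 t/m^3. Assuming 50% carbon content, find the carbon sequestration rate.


C = 9.1 * 0.53 * 0.5 = 2.4115 ≈ 2.41 t C/ha/yr

2.41 t C/ha/yr


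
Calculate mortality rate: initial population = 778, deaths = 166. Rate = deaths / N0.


Mortality rate = 166 / 778 = 0.213368 ≈ 0.2134

0.2134


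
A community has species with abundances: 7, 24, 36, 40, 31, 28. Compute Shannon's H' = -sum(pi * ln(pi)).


Total N = 7 + 24 + 36 + 40 + 31 + 28 = 166
Per-species terms:
  p = 7/166 = 0.042169; ln(p) = -3.166070; p*ln(p) = 0.042169 * (-3.166070) = -0.133510
  p = 24/166 = 0.144578; ln(p) = -1.933936; p*ln(p) = 0.144578 * (-1.933936) = -0.279605
  p = 36/166 = 0.216867; ln(p) = -1.528471; p*ln(p) = 0.216867 * (-1.528471) = -0.331475
  p = 40/166 = 0.240964; ln(p) = -1.423108; p*ln(p) = 0.240964 * (-1.423108) = -0.342918
  p = 31/166 = 0.186747; ln(p) = -1.678001; p*ln(p) = 0.186747 * (-1.678001) = -0.313362
  p = 28/166 = 0.168675; ln(p) = -1.779781; p*ln(p) = 0.168675 * (-1.779781) = -0.300205
sum(p*ln(p)) = (-0.133510) + (-0.279605) + (-0.331475) + (-0.342918) + (-0.313362) + (-0.300205) = -1.701075
H' = -(-1.701075) = 1.701075 ≈ 1.7011

1.7011


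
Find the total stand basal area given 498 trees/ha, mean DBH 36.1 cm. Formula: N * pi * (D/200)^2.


(D/200)^2 = (36.1/200)^2 = 0.1805^2 = 0.03258025
Individual BA = 3.141593 * 0.03258025 = 0.102354 m^2
Stand BA = 498 * 0.102354 = 50.9723 ≈ 50.97 m^2/ha

50.97 m^2/ha


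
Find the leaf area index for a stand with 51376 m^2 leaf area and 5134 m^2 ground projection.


LAI = 51376 / 5134 = 10.0070 ≈ 10.01

10.01


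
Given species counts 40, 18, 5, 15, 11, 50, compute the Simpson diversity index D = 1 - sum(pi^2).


Total N = 40 + 18 + 5 + 15 + 11 + 50 = 139
Per-species terms:
  p = 40/139 = 0.287770; p^2 = 0.287770^2 = 0.082812
  p = 18/139 = 0.129496; p^2 = 0.129496^2 = 0.016769
  p = 5/139 = 0.035971; p^2 = 0.035971^2 = 0.001294
  p = 15/139 = 0.107914; p^2 = 0.107914^2 = 0.011645
  p = 11/139 = 0.079137; p^2 = 0.079137^2 = 0.006263
  p = 50/139 = 0.359712; p^2 = 0.359712^2 = 0.129393
sum(p^2) = 0.082812 + 0.016769 + 0.001294 + 0.011645 + 0.006263 + 0.129393 = 0.248176
D = 1 - 0.248176 = 0.751824 ≈ 0.7518

0.7518


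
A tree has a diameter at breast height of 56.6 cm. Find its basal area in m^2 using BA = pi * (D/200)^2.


D/200 = 56.6/200 = 0.283 m
(D/200)^2 = 0.283^2 = 0.080089
BA = 3.141593 * 0.080089 = 0.251607 ≈ 0.2516 m^2

0.2516 m^2


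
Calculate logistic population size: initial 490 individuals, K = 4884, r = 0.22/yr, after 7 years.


(K - N0)/N0 = (4884 - 490)/490 = 4394/490 = 8.96735
r*t = 0.22 * 7 = 1.54; exp(-1.54) = 0.214381
8.96735 * 0.214381 = 1.92243
1 + 1.92243 = 2.92243
N = 4884 / 2.92243 = 1671.21 ≈ 1671

1671


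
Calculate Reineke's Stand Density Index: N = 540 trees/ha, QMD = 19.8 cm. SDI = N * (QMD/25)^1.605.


QMD/25 = 19.8/25 = 0.792
(0.792)^1.605 = exp(1.605 * ln(0.792)) = exp(1.605 * (-0.233194)) = exp(-0.374276) = 0.687787
SDI = 540 * 0.687787 = 371.405 ≈ 371

371


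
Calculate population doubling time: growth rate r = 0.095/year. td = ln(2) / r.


td = ln(2) / 0.095 = 0.693147 / 0.095 = 7.29628 ≈ 7.3 years

7.3 years


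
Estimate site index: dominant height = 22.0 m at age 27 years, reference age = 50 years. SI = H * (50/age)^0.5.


50/27 = 1.85185
(1.85185)^0.5 = 1.36083
SI = 22.0 * 1.36083 = 29.9383 ≈ 29.9 m

29.9 m


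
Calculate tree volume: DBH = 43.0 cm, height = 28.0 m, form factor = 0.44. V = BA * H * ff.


(D/200)^2 = (43.0/200)^2 = 0.215^2 = 0.046225
BA = 3.141593 * 0.046225 = 0.145220 m^2
V = 0.145220 * 28.0 * 0.44 = 1.78911 ≈ 1.789 m^3

1.789 m^3


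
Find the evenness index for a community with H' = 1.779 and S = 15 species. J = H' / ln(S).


ln(15) = 2.70805
J = H' / ln(S) = 1.779 / 2.70805 = 0.656930 ≈ 0.6569

0.6569


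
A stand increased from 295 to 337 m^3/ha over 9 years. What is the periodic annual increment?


PAI = (V2 - V1) / period = (337 - 295) / 9 = 42 / 9 = 4.6667 ≈ 4.67 m^3/ha/yr

4.67 m^3/ha/yr


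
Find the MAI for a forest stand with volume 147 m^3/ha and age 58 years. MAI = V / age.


MAI = 147 / 58 = 2.5345 ≈ 2.53 m^3/ha/yr

2.53 m^3/ha/yr


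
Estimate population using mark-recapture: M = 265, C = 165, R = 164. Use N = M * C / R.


N = M * C / R = 265 * 165 / 164 = 43725 / 164 = 266.62 ≈ 267

267 individuals


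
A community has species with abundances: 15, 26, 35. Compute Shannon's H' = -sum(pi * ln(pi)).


Total N = 15 + 26 + 35 = 76
Per-species terms:
  p = 15/76 = 0.197368; ln(p) = -1.622685; p*ln(p) = 0.197368 * (-1.622685) = -0.320266
  p = 26/76 = 0.342105; ln(p) = -1.072638; p*ln(p) = 0.342105 * (-1.072638) = -0.366955
  p = 35/76 = 0.460526; ln(p) = -0.775386; p*ln(p) = 0.460526 * (-0.775386) = -0.357085
sum(p*ln(p)) = (-0.320266) + (-0.366955) + (-0.357085) = -1.044306
H' = -(-1.044306) = 1.044306 ≈ 1.0443

1.0443


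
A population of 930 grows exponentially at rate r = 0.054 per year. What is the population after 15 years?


r*t = 0.054 * 15 = 0.81
exp(0.81) = 2.24791
N = 930 * 2.24791 = 2090.56 ≈ 2091

2091


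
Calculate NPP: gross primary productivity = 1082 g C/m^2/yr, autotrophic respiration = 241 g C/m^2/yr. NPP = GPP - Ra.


NPP = GPP - Ra = 1082 - 241 = 841 g C/m^2/yr

841 g C/m^2/yr


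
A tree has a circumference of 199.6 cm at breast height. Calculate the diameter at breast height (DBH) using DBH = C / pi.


DBH = C / pi = 199.6 / 3.141593 = 63.5346 ≈ 63.53 cm

63.53 cm


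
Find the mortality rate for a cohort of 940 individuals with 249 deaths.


Mortality rate = 249 / 940 = 0.264894 ≈ 0.2649

0.2649


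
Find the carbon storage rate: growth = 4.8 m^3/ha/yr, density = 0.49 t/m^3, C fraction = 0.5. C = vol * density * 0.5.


C = 4.8 * 0.49 * 0.5 = 1.176 ≈ 1.18 t C/ha/yr

1.18 t C/ha/yr


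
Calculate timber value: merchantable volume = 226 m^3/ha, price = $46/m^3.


Value = 226 * 46 = $10396/ha

$10396/ha


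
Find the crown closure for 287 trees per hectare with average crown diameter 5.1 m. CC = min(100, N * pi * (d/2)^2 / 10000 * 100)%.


(d/2)^2 = (5.1/2)^2 = 2.55^2 = 6.5025
Crown area = 3.141593 * 6.5025 = 20.4282 m^2
N * area / 10000 * 100 = 287 * 20.4282 / 10000 * 100 = 58.6289
CC = min(100, 58.6289) = 58.6289 ≈ 58.6%

58.6%


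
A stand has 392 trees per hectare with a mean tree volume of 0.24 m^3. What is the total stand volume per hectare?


V_stand = 392 * 0.24 = 94.08 ≈ 94.1 m^3/ha

94.1 m^3/ha


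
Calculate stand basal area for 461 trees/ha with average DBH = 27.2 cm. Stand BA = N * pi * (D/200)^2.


(D/200)^2 = (27.2/200)^2 = 0.136^2 = 0.018496
Individual BA = 3.141593 * 0.018496 = 0.0581069 m^2
Stand BA = 461 * 0.0581069 = 26.7873 ≈ 26.79 m^2/ha

26.79 m^2/ha


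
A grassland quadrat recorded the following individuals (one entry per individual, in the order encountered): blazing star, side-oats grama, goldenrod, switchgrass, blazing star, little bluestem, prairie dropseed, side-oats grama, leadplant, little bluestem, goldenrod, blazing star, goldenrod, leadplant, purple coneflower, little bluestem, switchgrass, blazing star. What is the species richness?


Total individuals logged = 18
Distinct species (count of individuals): blazing star (4), side-oats grama (2), goldenrod (3), switchgrass (2), little bluestem (3), prairie dropseed (1), leadplant (2), purple coneflower (1)
Species richness = number of distinct species = 8

8


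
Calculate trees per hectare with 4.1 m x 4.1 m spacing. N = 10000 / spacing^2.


N = 10000 / 4.1^2 = 10000 / 16.81 = 594.884 ≈ 595 trees/ha

595 trees/ha


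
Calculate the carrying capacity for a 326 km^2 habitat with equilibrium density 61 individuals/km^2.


K = 61 * 326 = 19886 individuals

19886 individuals


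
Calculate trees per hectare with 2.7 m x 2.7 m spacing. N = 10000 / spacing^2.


N = 10000 / 2.7^2 = 10000 / 7.29 = 1371.74 ≈ 1372 trees/ha

1372 trees/ha


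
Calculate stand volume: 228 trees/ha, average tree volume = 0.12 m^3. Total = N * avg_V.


V_stand = 228 * 0.12 = 27.36 ≈ 27.4 m^3/ha

27.4 m^3/ha


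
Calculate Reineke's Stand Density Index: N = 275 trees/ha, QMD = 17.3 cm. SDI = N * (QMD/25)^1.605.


QMD/25 = 17.3/25 = 0.692
(0.692)^1.605 = exp(1.605 * ln(0.692)) = exp(1.605 * (-0.368169)) = exp(-0.590911) = 0.553823
SDI = 275 * 0.553823 = 152.301 ≈ 152

152


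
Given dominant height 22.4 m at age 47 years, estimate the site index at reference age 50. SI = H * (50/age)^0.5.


50/47 = 1.06383
(1.06383)^0.5 = 1.03142
SI = 22.4 * 1.03142 = 23.1038 ≈ 23.1 m

23.1 m


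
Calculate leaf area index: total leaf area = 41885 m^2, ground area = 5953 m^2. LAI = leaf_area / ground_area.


LAI = 41885 / 5953 = 7.0359 ≈ 7.04

7.04


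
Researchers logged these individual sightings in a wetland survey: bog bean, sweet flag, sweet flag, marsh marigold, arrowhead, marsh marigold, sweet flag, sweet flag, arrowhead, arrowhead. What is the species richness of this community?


Total individuals logged = 10
Distinct species (count of individuals): bog bean (1), sweet flag (4), marsh marigold (2), arrowhead (3)
Species richness = number of distinct species = 4

4


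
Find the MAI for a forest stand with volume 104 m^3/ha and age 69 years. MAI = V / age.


MAI = 104 / 69 = 1.5072 ≈ 1.51 m^3/ha/yr

1.51 m^3/ha/yr


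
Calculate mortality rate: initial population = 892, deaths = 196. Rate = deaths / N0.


Mortality rate = 196 / 892 = 0.219731 ≈ 0.2197

0.2197


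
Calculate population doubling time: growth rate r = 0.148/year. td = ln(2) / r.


td = ln(2) / 0.148 = 0.693147 / 0.148 = 4.68343 ≈ 4.7 years

4.7 years


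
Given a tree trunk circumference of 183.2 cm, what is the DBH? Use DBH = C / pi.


DBH = C / pi = 183.2 / 3.141593 = 58.3144 ≈ 58.31 cm

58.31 cm


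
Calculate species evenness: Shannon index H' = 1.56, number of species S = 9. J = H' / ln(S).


ln(9) = 2.19722
J = H' / ln(S) = 1.56 / 2.19722 = 0.709988 ≈ 0.7100

0.7100


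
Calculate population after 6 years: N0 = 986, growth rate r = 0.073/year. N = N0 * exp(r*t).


r*t = 0.073 * 6 = 0.438
exp(0.438) = 1.54960
N = 986 * 1.54960 = 1527.91 ≈ 1528

1528


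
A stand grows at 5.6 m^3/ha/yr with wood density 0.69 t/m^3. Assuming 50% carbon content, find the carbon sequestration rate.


C = 5.6 * 0.69 * 0.5 = 1.932 ≈ 1.93 t C/ha/yr

1.93 t C/ha/yr


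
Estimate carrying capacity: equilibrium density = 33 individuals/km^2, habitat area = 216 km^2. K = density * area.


K = 33 * 216 = 7128 individuals

7128 individuals


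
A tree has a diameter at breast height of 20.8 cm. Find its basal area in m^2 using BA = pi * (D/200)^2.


D/200 = 20.8/200 = 0.104 m
(D/200)^2 = 0.104^2 = 0.010816
BA = 3.141593 * 0.010816 = 0.0339795 ≈ 0.0340 m^2

0.0340 m^2


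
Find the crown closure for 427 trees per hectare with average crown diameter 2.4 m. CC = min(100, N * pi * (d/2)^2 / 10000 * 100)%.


(d/2)^2 = (2.4/2)^2 = 1.2^2 = 1.44
Crown area = 3.141593 * 1.44 = 4.52389 m^2
N * area / 10000 * 100 = 427 * 4.52389 / 10000 * 100 = 19.3170
CC = min(100, 19.3170) = 19.3170 ≈ 19.3%

19.3%


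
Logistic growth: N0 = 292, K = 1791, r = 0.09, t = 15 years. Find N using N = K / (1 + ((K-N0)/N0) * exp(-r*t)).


(K - N0)/N0 = (1791 - 292)/292 = 1499/292 = 5.13356
r*t = 0.09 * 15 = 1.35; exp(-1.35) = 0.259240
5.13356 * 0.259240 = 1.33082
1 + 1.33082 = 2.33082
N = 1791 / 2.33082 = 768.399 ≈ 768

768


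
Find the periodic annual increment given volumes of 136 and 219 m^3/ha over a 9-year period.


PAI = (V2 - V1) / period = (219 - 136) / 9 = 83 / 9 = 9.2222 ≈ 9.22 m^3/ha/yr

9.22 m^3/ha/yr


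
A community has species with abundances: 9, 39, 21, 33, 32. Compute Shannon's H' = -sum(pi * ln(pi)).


Total N = 9 + 39 + 21 + 33 + 32 = 134
Per-species terms:
  p = 9/134 = 0.067164; ln(p) = -2.700618; p*ln(p) = 0.067164 * (-2.700618) = -0.181384
  p = 39/134 = 0.291045; ln(p) = -1.234277; p*ln(p) = 0.291045 * (-1.234277) = -0.359230
  p = 21/134 = 0.156716; ln(p) = -1.853320; p*ln(p) = 0.156716 * (-1.853320) = -0.290445
  p = 33/134 = 0.246269; ln(p) = -1.401331; p*ln(p) = 0.246269 * (-1.401331) = -0.345104
  p = 32/134 = 0.238806; ln(p) = -1.432104; p*ln(p) = 0.238806 * (-1.432104) = -0.341995
sum(p*ln(p)) = (-0.181384) + (-0.359230) + (-0.290445) + (-0.345104) + (-0.341995) = -1.518158
H' = -(-1.518158) = 1.518158 ≈ 1.5182

1.5182


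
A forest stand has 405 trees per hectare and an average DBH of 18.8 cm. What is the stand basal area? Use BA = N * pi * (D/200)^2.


(D/200)^2 = (18.8/200)^2 = 0.094^2 = 0.008836
Individual BA = 3.141593 * 0.008836 = 0.0277591 m^2
Stand BA = 405 * 0.0277591 = 11.2424 ≈ 11.24 m^2/ha

11.24 m^2/ha


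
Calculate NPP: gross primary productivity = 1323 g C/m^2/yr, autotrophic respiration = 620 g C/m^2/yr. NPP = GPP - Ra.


NPP = GPP - Ra = 1323 - 620 = 703 g C/m^2/yr

703 g C/m^2/yr


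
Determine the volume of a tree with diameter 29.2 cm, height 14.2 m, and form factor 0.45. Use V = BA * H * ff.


(D/200)^2 = (29.2/200)^2 = 0.146^2 = 0.021316
BA = 3.141593 * 0.021316 = 0.0669662 m^2
V = 0.0669662 * 14.2 * 0.45 = 0.427914 ≈ 0.428 m^3

0.428 m^3


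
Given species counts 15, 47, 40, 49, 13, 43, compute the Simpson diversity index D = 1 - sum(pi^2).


Total N = 15 + 47 + 40 + 49 + 13 + 43 = 207
Per-species terms:
  p = 15/207 = 0.072464; p^2 = 0.072464^2 = 0.005251
  p = 47/207 = 0.227053; p^2 = 0.227053^2 = 0.051553
  p = 40/207 = 0.193237; p^2 = 0.193237^2 = 0.037341
  p = 49/207 = 0.236715; p^2 = 0.236715^2 = 0.056034
  p = 13/207 = 0.062802; p^2 = 0.062802^2 = 0.003944
  p = 43/207 = 0.207729; p^2 = 0.207729^2 = 0.043151
sum(p^2) = 0.005251 + 0.051553 + 0.037341 + 0.056034 + 0.003944 + 0.043151 = 0.197274
D = 1 - 0.197274 = 0.802726 ≈ 0.8027

0.8027


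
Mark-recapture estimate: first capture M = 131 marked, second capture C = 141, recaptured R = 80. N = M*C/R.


N = M * C / R = 131 * 141 / 80 = 18471 / 80 = 230.89 ≈ 231

231 individuals


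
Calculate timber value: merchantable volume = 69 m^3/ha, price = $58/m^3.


Value = 69 * 58 = $4002/ha

$4002/ha


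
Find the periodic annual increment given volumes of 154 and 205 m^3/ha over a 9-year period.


PAI = (V2 - V1) / period = (205 - 154) / 9 = 51 / 9 = 5.6667 ≈ 5.67 m^3/ha/yr

5.67 m^3/ha/yr


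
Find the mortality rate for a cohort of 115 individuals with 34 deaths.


Mortality rate = 34 / 115 = 0.295652 ≈ 0.2957

0.2957


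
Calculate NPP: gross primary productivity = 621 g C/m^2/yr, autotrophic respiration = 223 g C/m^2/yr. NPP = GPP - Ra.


NPP = GPP - Ra = 621 - 223 = 398 g C/m^2/yr

398 g C/m^2/yr


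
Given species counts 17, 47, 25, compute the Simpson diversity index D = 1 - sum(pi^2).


Total N = 17 + 47 + 25 = 89
Per-species terms:
  p = 17/89 = 0.191011; p^2 = 0.191011^2 = 0.036485
  p = 47/89 = 0.528090; p^2 = 0.528090^2 = 0.278879
  p = 25/89 = 0.280899; p^2 = 0.280899^2 = 0.078904
sum(p^2) = 0.036485 + 0.278879 + 0.078904 = 0.394268
D = 1 - 0.394268 = 0.605732 ≈ 0.6057

0.6057


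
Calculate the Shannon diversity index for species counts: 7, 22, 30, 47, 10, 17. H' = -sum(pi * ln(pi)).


Total N = 7 + 22 + 30 + 47 + 10 + 17 = 133
Per-species terms:
  p = 7/133 = 0.052632; ln(p) = -2.944431; p*ln(p) = 0.052632 * (-2.944431) = -0.154971
  p = 22/133 = 0.165414; ln(p) = -1.799304; p*ln(p) = 0.165414 * (-1.799304) = -0.297630
  p = 30/133 = 0.225564; ln(p) = -1.489151; p*ln(p) = 0.225564 * (-1.489151) = -0.335899
  p = 47/133 = 0.353383; ln(p) = -1.040203; p*ln(p) = 0.353383 * (-1.040203) = -0.367590
  p = 10/133 = 0.075188; ln(p) = -2.587764; p*ln(p) = 0.075188 * (-2.587764) = -0.194569
  p = 17/133 = 0.127820; ln(p) = -2.057132; p*ln(p) = 0.127820 * (-2.057132) = -0.262943
sum(p*ln(p)) = (-0.154971) + (-0.297630) + (-0.335899) + (-0.367590) + (-0.194569) + (-0.262943) = -1.613602
H' = -(-1.613602) = 1.613602 ≈ 1.6136

1.6136
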